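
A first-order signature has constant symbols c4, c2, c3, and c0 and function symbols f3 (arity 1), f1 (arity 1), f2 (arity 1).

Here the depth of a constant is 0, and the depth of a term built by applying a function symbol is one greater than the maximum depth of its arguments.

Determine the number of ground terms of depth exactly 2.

36

Write N_k for the number of ground terms of depth ≤ k. A term of depth ≤ k is either a constant or a function symbol applied to arguments of depth ≤ k−1, so N_k = 4 + N_{k-1} + N_{k-1} + N_{k-1}.
N_0 = 4
N_1 = 4 + 4 + 4 + 4 = 16
N_2 = 4 + 16 + 16 + 16 = 52
Terms of depth exactly 2: N_2 − N_1 = 52 − 16 = 36.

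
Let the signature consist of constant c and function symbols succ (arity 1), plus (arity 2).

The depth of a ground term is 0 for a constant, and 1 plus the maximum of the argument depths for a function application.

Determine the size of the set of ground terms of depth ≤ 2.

Let N_k = |{terms of depth ≤ k}|. Then N_0 = 1 and N_k = 1 + N_{k-1} + N_{k-1}^2 for k ≥ 1 (one summand per function symbol, arity giving the exponent).
N_0 = 1
N_1 = 1 + 1 + 1^2 = 3
N_2 = 1 + 3 + 3^2 = 13

13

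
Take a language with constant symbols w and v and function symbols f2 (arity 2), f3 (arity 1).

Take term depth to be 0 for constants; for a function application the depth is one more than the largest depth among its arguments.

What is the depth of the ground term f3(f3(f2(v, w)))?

depth(f2(v, w)) = 1 + max(0, 0) = 1
depth(f3(f2(v, w))) = 1 + depth(f2(v, w)) = 1 + 1 = 2
depth(f3(f3(f2(v, w)))) = 1 + depth(f3(f2(v, w))) = 1 + 2 = 3

3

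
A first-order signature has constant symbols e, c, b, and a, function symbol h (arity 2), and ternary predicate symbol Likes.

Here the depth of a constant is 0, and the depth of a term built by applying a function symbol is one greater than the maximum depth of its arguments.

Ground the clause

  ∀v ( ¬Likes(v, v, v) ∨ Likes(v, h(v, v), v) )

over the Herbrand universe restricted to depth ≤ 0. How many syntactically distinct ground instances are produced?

4

Ground terms of depth ≤ 0:
  Count level by level. With function symbols h/2, the terms of depth ≤ k are the 4 constants together with each function applied to depth-≤(k−1) tuples, so N_k = 4 + N_{k-1}^2.
  N_0 = 4
  Explicitly: e, c, b, a.
So there are 4 ground terms available for substitution.
The body mentions the single quantified variable v; since ground terms form a free algebra, no two substitutions collapse to the same formula.
Number of ground instances = 4.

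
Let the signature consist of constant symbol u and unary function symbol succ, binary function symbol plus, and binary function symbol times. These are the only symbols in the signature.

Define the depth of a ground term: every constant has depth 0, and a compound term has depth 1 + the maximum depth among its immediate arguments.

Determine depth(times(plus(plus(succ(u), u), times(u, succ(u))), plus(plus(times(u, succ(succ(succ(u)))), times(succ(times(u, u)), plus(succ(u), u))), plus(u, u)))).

depth(succ(u)) = 1 + depth(u) = 1 + 0 = 1
depth(plus(succ(u), u)) = 1 + max(1, 0) = 2
depth(times(u, succ(u))) = 1 + max(0, 1) = 2
depth(plus(plus(succ(u), u), times(u, succ(u)))) = 1 + max(2, 2) = 3
depth(succ(succ(u))) = 1 + depth(succ(u)) = 1 + 1 = 2
depth(succ(succ(succ(u)))) = 1 + depth(succ(succ(u))) = 1 + 2 = 3
depth(times(u, succ(succ(succ(u))))) = 1 + max(0, 3) = 4
depth(times(u, u)) = 1 + max(0, 0) = 1
depth(succ(times(u, u))) = 1 + depth(times(u, u)) = 1 + 1 = 2
depth(times(succ(times(u, u)), plus(succ(u), u))) = 1 + max(2, 2) = 3
depth(plus(times(u, succ(succ(succ(u)))), times(succ(times(u, u)), plus(succ(u), u)))) = 1 + max(4, 3) = 5
depth(plus(u, u)) = 1 + max(0, 0) = 1
depth(plus(plus(times(u, succ(succ(succ(u)))), times(succ(times(u, u)), plus(succ(u), u))), plus(u, u))) = 1 + max(5, 1) = 6
depth(times(plus(plus(succ(u), u), times(u, succ(u))), plus(plus(times(u, succ(succ(succ(u)))), times(succ(times(u, u)), plus(succ(u), u))), plus(u, u)))) = 1 + max(3, 6) = 7

7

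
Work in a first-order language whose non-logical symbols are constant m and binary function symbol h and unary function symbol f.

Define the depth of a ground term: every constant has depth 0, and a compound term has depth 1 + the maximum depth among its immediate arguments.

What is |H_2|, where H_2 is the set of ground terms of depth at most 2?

13

Write N_k for the number of ground terms of depth ≤ k. A term of depth ≤ k is either a constant or a function symbol applied to arguments of depth ≤ k−1, so N_k = 1 + N_{k-1}^2 + N_{k-1}.
N_0 = 1
N_1 = 1 + 1^2 + 1 = 3
N_2 = 1 + 3^2 + 3 = 13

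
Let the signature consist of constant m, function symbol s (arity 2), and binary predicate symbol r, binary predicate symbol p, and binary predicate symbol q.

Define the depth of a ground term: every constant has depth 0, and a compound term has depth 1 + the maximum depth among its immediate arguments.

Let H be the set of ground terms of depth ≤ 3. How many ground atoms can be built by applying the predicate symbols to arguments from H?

2028

First count ground terms of depth ≤ 3.
Write N_k for the number of ground terms of depth ≤ k. A term of depth ≤ k is either a constant or a function symbol applied to arguments of depth ≤ k−1, so N_k = 1 + N_{k-1}^2.
N_0 = 1
N_1 = 1 + 1^2 = 2
N_2 = 1 + 2^2 = 5
N_3 = 1 + 5^2 = 26
So |H| = 26.
Ground atoms are formed by filling each argument slot of a predicate with a term from H, so an r-ary predicate gives |H|^r atoms:
  r: 26^2 = 676;  p: 26^2 = 676;  q: 26^2 = 676
Total ground atoms: 676 + 676 + 676 = 2028.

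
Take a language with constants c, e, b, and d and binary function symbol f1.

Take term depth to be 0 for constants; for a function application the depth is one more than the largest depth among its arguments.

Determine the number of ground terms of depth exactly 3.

Let N_k count ground terms of depth at most k. Each non-constant term of depth ≤ k is some function symbol applied to depth-≤(k−1) arguments, giving N_k = 4 + N_{k-1}^2.
N_0 = 4
N_1 = 4 + 4^2 = 20
N_2 = 4 + 20^2 = 404
N_3 = 4 + 404^2 = 163220
Terms of depth exactly 3: N_3 − N_2 = 163220 − 404 = 162816.

162816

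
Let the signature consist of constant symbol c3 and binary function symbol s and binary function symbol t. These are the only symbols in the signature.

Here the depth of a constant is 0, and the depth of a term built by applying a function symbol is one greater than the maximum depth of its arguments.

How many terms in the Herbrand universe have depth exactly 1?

Count level by level. With function symbols s/2, t/2, the terms of depth ≤ k are the 1 constant together with each function applied to depth-≤(k−1) tuples, so N_k = 1 + N_{k-1}^2 + N_{k-1}^2.
N_0 = 1
N_1 = 1 + 1^2 + 1^2 = 3
Terms of depth exactly 1: N_1 − N_0 = 3 − 1 = 2.

2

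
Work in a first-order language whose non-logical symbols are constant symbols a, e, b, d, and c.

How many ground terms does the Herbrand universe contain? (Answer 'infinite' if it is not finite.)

There are no function symbols, so every ground term is one of the 5 constants.
The Herbrand universe is {a, e, b, d, c}, which is finite with 5 elements.

5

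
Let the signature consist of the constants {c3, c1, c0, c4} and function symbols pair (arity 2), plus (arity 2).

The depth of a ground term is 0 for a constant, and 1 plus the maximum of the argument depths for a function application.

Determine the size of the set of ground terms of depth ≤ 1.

Let N_k = |{terms of depth ≤ k}|. Then N_0 = 4 and N_k = 4 + N_{k-1}^2 + N_{k-1}^2 for k ≥ 1 (one summand per function symbol, arity giving the exponent).
N_0 = 4
N_1 = 4 + 4^2 + 4^2 = 36

36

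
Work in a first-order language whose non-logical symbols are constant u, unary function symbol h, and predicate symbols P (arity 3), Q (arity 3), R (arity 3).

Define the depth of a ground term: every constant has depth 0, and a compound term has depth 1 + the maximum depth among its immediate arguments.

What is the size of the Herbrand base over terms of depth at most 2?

81

First count ground terms of depth ≤ 2.
Write N_k for the number of ground terms of depth ≤ k. A term of depth ≤ k is either a constant or a function symbol applied to arguments of depth ≤ k−1, so N_k = 1 + N_{k-1}.
N_0 = 1
N_1 = 1 + 1 = 2
N_2 = 1 + 2 = 3
Explicitly: u, h(u), h(h(u)).
So |H| = 3.
Each predicate of arity r yields |H|^r ground atoms (one per choice of an r-tuple from H):
  P: 3^3 = 27;  Q: 3^3 = 27;  R: 3^3 = 27
Total ground atoms: 27 + 27 + 27 = 81.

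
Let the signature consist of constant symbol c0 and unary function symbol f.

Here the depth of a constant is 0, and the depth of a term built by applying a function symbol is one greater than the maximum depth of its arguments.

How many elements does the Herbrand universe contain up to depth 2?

If N_k denotes the number of depth-≤k ground terms, the 1 constant gives N_0 = 1, and each function symbol of arity r contributes N_{k-1}^r new terms at level k: N_k = 1 + N_{k-1}.
N_0 = 1
N_1 = 1 + 1 = 2
N_2 = 1 + 2 = 3
Explicitly: c0, f(c0), f(f(c0)).

3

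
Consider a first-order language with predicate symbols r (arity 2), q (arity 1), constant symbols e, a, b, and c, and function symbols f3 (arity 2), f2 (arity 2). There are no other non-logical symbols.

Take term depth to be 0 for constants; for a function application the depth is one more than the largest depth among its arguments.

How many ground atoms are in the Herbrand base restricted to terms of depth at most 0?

First count ground terms of depth ≤ 0.
Let N_k count ground terms of depth at most k. Each non-constant term of depth ≤ k is some function symbol applied to depth-≤(k−1) arguments, giving N_k = 4 + N_{k-1}^2 + N_{k-1}^2.
N_0 = 4
Explicitly: e, a, b, c.
So |H| = 4.
A ground atom is a predicate applied to a tuple of terms from H, so the count is the sum over predicates of |H|^arity:
  r: 4^2 = 16;  q: 4
Total ground atoms: 16 + 4 = 20.

20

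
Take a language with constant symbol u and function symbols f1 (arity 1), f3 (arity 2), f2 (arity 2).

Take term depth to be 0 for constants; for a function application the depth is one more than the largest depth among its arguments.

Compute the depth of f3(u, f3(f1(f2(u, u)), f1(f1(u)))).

depth(f2(u, u)) = 1 + max(0, 0) = 1
depth(f1(f2(u, u))) = 1 + depth(f2(u, u)) = 1 + 1 = 2
depth(f1(u)) = 1 + depth(u) = 1 + 0 = 1
depth(f1(f1(u))) = 1 + depth(f1(u)) = 1 + 1 = 2
depth(f3(f1(f2(u, u)), f1(f1(u)))) = 1 + max(2, 2) = 3
depth(f3(u, f3(f1(f2(u, u)), f1(f1(u))))) = 1 + max(0, 3) = 4

4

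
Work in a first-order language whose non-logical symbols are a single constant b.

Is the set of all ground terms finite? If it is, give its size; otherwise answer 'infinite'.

There are no function symbols, so the only ground term is the single constant.
The Herbrand universe is {b}, finite with 1 element.

1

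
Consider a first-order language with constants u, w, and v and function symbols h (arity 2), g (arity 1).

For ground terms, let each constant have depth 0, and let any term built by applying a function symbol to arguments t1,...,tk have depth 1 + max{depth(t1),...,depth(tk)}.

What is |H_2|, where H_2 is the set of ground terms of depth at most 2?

Let N_k = |{terms of depth ≤ k}|. Then N_0 = 3 and N_k = 3 + N_{k-1}^2 + N_{k-1} for k ≥ 1 (one summand per function symbol, arity giving the exponent).
N_0 = 3
N_1 = 3 + 3^2 + 3 = 15
N_2 = 3 + 15^2 + 15 = 243

243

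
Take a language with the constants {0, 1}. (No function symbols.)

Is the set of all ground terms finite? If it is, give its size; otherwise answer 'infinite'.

2

There are no function symbols, so every ground term is one of the 2 constants.
The Herbrand universe is {0, 1}, which is finite with 2 elements.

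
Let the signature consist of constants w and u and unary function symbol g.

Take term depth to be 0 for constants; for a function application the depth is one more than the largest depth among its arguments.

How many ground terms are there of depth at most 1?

Write N_k for the number of ground terms of depth ≤ k. A term of depth ≤ k is either a constant or a function symbol applied to arguments of depth ≤ k−1, so N_k = 2 + N_{k-1}.
N_0 = 2
N_1 = 2 + 2 = 4
Explicitly: w, u, g(w), g(u).

4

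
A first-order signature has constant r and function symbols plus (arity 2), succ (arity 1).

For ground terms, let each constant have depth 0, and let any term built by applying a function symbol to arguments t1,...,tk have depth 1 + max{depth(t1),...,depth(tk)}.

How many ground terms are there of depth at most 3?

Let N_k count ground terms of depth at most k. Each non-constant term of depth ≤ k is some function symbol applied to depth-≤(k−1) arguments, giving N_k = 1 + N_{k-1}^2 + N_{k-1}.
N_0 = 1
N_1 = 1 + 1^2 + 1 = 3
N_2 = 1 + 3^2 + 3 = 13
N_3 = 1 + 13^2 + 13 = 183

183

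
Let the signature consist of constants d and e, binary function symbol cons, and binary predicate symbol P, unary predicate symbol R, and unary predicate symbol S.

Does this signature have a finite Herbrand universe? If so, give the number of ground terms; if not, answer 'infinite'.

infinite

The signature has at least one function symbol (cons, arity 2) and at least one constant (d).
Iterating cons gives infinitely many distinct ground terms: d, cons(d, d), cons(cons(d, d), cons(d, d)), ...
So the Herbrand universe is infinite.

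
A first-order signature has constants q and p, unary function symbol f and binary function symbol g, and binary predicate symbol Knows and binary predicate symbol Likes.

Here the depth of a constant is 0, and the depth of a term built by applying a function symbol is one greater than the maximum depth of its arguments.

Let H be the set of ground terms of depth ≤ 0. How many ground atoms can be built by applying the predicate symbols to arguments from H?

8

First count ground terms of depth ≤ 0.
Let N_k count ground terms of depth at most k. Each non-constant term of depth ≤ k is some function symbol applied to depth-≤(k−1) arguments, giving N_k = 2 + N_{k-1} + N_{k-1}^2.
N_0 = 2
Explicitly: q, p.
So |H| = 2.
A ground atom is a predicate applied to a tuple of terms from H, so the count is the sum over predicates of |H|^arity:
  Knows: 2^2 = 4;  Likes: 2^2 = 4
Total ground atoms: 4 + 4 = 8.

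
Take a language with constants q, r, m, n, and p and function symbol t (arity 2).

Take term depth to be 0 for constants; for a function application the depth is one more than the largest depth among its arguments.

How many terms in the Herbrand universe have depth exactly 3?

818125

Let N_k count ground terms of depth at most k. Each non-constant term of depth ≤ k is some function symbol applied to depth-≤(k−1) arguments, giving N_k = 5 + N_{k-1}^2.
N_0 = 5
N_1 = 5 + 5^2 = 30
N_2 = 5 + 30^2 = 905
N_3 = 5 + 905^2 = 819030
Terms of depth exactly 3: N_3 − N_2 = 819030 − 905 = 818125.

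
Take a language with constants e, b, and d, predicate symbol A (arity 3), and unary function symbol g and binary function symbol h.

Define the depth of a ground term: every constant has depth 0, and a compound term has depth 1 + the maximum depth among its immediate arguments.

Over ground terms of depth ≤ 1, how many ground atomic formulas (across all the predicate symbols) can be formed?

3375

First count ground terms of depth ≤ 1.
Let N_k = |{terms of depth ≤ k}|. Then N_0 = 3 and N_k = 3 + N_{k-1} + N_{k-1}^2 for k ≥ 1 (one summand per function symbol, arity giving the exponent).
N_0 = 3
N_1 = 3 + 3 + 3^2 = 15
So |H| = 15.
A ground atom is a predicate applied to a tuple of terms from H, so the count is the sum over predicates of |H|^arity:
  A: 15^3 = 3375
Total ground atoms: 3375.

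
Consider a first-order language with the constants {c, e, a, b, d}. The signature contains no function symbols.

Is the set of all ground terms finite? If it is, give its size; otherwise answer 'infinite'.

There are no function symbols, so every ground term is one of the 5 constants.
The Herbrand universe is {c, e, a, b, d}, which is finite with 5 elements.

5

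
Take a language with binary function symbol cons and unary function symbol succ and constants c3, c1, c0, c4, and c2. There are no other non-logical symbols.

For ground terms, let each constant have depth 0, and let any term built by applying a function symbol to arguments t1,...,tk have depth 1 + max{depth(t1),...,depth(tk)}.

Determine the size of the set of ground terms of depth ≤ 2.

1265

Let N_k count ground terms of depth at most k. Each non-constant term of depth ≤ k is some function symbol applied to depth-≤(k−1) arguments, giving N_k = 5 + N_{k-1}^2 + N_{k-1}.
N_0 = 5
N_1 = 5 + 5^2 + 5 = 35
N_2 = 5 + 35^2 + 35 = 1265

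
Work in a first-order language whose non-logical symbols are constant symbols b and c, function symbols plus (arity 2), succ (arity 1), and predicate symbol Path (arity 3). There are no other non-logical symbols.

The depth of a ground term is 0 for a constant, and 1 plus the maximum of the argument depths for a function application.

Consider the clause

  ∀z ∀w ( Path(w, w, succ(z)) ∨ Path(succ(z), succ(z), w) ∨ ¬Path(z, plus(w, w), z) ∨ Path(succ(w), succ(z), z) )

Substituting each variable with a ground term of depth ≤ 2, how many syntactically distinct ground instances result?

Ground terms of depth ≤ 2:
  Count level by level. With function symbols plus/2, succ/1, the terms of depth ≤ k are the 2 constants together with each function applied to depth-≤(k−1) tuples, so N_k = 2 + N_{k-1}^2 + N_{k-1}.
  N_0 = 2
  N_1 = 2 + 2^2 + 2 = 8
  N_2 = 2 + 8^2 + 8 = 74
So there are 74 ground terms available for substitution.
Each of z, w ranges independently over the available ground terms, and distinct assignments produce distinct instances.
Number of ground instances = 74^2 = 5476.

5476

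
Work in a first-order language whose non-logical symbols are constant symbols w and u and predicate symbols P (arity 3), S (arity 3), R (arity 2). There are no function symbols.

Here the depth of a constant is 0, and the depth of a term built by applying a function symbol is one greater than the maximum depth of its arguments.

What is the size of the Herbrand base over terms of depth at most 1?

20

First count ground terms of depth ≤ 1.
With no function symbols every ground term is a constant, so there are exactly 2 ground terms at every depth bound.
N_0 = 2
N_1 = 2
Explicitly: w, u.
So |H| = 2.
For each predicate symbol, the number of ground atoms is |H| raised to its arity; summing:
  P: 2^3 = 8;  S: 2^3 = 8;  R: 2^2 = 4
Total ground atoms: 8 + 8 + 4 = 20.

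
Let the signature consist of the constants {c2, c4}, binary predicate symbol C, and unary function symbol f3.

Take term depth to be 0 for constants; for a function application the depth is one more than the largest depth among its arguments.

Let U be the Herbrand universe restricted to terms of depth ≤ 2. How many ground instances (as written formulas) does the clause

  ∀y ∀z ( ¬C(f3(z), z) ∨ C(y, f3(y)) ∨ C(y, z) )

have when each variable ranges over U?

36

Ground terms of depth ≤ 2:
  Let N_k = |{terms of depth ≤ k}|. Then N_0 = 2 and N_k = 2 + N_{k-1} for k ≥ 1 (one summand per function symbol, arity giving the exponent).
  N_0 = 2
  N_1 = 2 + 2 = 4
  N_2 = 2 + 4 = 6
  Explicitly: c2, c4, f3(c2), f3(c4), f3(f3(c2)), f3(f3(c4)).
So there are 6 ground terms available for substitution.
The clause has 2 distinct variables (y, z), each appearing in the body. In the free term algebra distinct substitutions yield syntactically distinct ground instances.
Number of ground instances = 6^2 = 36.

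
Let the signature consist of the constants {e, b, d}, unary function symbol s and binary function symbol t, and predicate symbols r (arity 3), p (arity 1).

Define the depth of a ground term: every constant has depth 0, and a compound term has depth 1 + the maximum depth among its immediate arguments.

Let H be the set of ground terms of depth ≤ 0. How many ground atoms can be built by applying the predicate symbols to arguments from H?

First count ground terms of depth ≤ 0.
If N_k denotes the number of depth-≤k ground terms, the 3 constants give N_0 = 3, and each function symbol of arity r contributes N_{k-1}^r new terms at level k: N_k = 3 + N_{k-1} + N_{k-1}^2.
N_0 = 3
Explicitly: e, b, d.
So |H| = 3.
For each predicate symbol, the number of ground atoms is |H| raised to its arity; summing:
  r: 3^3 = 27;  p: 3
Total ground atoms: 27 + 3 = 30.

30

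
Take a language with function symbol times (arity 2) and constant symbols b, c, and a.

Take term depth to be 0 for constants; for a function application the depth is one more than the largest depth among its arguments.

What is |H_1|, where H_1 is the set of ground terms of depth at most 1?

12

If N_k denotes the number of depth-≤k ground terms, the 3 constants give N_0 = 3, and each function symbol of arity r contributes N_{k-1}^r new terms at level k: N_k = 3 + N_{k-1}^2.
N_0 = 3
N_1 = 3 + 3^2 = 12
Explicitly: b, c, a, times(b, b), times(b, c), times(b, a), times(c, b), times(c, c), times(c, a), times(a, b), times(a, c), times(a, a).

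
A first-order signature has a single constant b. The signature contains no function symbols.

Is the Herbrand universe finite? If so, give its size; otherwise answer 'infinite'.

1

There are no function symbols, so the only ground term is the single constant.
The Herbrand universe is {b}, finite with 1 element.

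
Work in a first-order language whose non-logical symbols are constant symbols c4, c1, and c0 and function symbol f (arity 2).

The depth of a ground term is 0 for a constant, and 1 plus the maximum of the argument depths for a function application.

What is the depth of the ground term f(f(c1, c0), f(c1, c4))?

2

depth(f(c1, c0)) = 1 + max(0, 0) = 1
depth(f(c1, c4)) = 1 + max(0, 0) = 1
depth(f(f(c1, c0), f(c1, c4))) = 1 + max(1, 1) = 2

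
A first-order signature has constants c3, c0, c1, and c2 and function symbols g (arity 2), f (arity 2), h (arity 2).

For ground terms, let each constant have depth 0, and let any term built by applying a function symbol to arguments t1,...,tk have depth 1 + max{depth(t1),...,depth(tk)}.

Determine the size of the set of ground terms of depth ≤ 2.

Let N_k = |{terms of depth ≤ k}|. Then N_0 = 4 and N_k = 4 + N_{k-1}^2 + N_{k-1}^2 + N_{k-1}^2 for k ≥ 1 (one summand per function symbol, arity giving the exponent).
N_0 = 4
N_1 = 4 + 4^2 + 4^2 + 4^2 = 52
N_2 = 4 + 52^2 + 52^2 + 52^2 = 8116

8116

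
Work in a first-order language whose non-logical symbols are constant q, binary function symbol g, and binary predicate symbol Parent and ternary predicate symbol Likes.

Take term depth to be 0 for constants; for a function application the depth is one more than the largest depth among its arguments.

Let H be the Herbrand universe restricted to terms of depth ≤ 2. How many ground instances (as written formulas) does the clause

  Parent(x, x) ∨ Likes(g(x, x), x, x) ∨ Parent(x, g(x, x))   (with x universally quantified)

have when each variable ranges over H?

Ground terms of depth ≤ 2:
  If N_k denotes the number of depth-≤k ground terms, the 1 constant gives N_0 = 1, and each function symbol of arity r contributes N_{k-1}^r new terms at level k: N_k = 1 + N_{k-1}^2.
  N_0 = 1
  N_1 = 1 + 1^2 = 2
  N_2 = 1 + 2^2 = 5
So there are 5 ground terms available for substitution.
The clause has 1 distinct variable (x), which appears in the body. In the free term algebra distinct substitutions yield syntactically distinct ground instances.
Number of ground instances = 5.

5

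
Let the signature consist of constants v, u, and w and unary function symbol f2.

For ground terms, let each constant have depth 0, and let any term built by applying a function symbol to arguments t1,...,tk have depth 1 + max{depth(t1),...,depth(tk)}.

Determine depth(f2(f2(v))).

depth(f2(v)) = 1 + depth(v) = 1 + 0 = 1
depth(f2(f2(v))) = 1 + depth(f2(v)) = 1 + 1 = 2

2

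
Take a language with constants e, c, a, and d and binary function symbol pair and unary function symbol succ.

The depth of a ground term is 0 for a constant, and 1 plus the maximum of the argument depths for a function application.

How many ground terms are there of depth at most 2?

604

Count level by level. With function symbols pair/2, succ/1, the terms of depth ≤ k are the 4 constants together with each function applied to depth-≤(k−1) tuples, so N_k = 4 + N_{k-1}^2 + N_{k-1}.
N_0 = 4
N_1 = 4 + 4^2 + 4 = 24
N_2 = 4 + 24^2 + 24 = 604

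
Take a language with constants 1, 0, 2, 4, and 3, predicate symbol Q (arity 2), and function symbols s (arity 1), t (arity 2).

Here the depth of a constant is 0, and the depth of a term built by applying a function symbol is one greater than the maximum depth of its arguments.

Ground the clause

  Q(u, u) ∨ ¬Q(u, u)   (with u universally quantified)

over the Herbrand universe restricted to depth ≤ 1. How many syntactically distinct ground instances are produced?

Ground terms of depth ≤ 1:
  Write N_k for the number of ground terms of depth ≤ k. A term of depth ≤ k is either a constant or a function symbol applied to arguments of depth ≤ k−1, so N_k = 5 + N_{k-1} + N_{k-1}^2.
  N_0 = 5
  N_1 = 5 + 5 + 5^2 = 35
So there are 35 ground terms available for substitution.
There is 1 variable to instantiate (u),  occurring in at least one literal, so different choices give different ground instances.
Number of ground instances = 35.

35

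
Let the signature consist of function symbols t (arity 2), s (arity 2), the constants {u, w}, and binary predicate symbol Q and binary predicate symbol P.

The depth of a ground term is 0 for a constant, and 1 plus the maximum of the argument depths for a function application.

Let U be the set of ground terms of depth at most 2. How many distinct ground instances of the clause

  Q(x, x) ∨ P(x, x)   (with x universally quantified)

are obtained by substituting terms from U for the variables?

Ground terms of depth ≤ 2:
  Let N_k = |{terms of depth ≤ k}|. Then N_0 = 2 and N_k = 2 + N_{k-1}^2 + N_{k-1}^2 for k ≥ 1 (one summand per function symbol, arity giving the exponent).
  N_0 = 2
  N_1 = 2 + 2^2 + 2^2 = 10
  N_2 = 2 + 10^2 + 10^2 = 202
So there are 202 ground terms available for substitution.
There is 1 variable to instantiate (x),  occurring in at least one literal, so different choices give different ground instances.
Number of ground instances = 202.

202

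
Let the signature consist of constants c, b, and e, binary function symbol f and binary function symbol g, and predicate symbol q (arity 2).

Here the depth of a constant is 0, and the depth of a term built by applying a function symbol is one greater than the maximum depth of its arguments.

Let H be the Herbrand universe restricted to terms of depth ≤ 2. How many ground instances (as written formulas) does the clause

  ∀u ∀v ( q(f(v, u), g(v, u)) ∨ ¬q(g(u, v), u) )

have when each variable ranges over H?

Ground terms of depth ≤ 2:
  Write N_k for the number of ground terms of depth ≤ k. A term of depth ≤ k is either a constant or a function symbol applied to arguments of depth ≤ k−1, so N_k = 3 + N_{k-1}^2 + N_{k-1}^2.
  N_0 = 3
  N_1 = 3 + 3^2 + 3^2 = 21
  N_2 = 3 + 21^2 + 21^2 = 885
So there are 885 ground terms available for substitution.
The body mentions every one of the 2 quantified variables; since ground terms form a free algebra, no two substitutions collapse to the same formula.
Number of ground instances = 885^2 = 783225.

783225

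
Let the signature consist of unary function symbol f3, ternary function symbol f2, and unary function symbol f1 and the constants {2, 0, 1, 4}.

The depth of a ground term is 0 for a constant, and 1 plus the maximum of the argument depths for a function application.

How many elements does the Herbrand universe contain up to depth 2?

439132

Write N_k for the number of ground terms of depth ≤ k. A term of depth ≤ k is either a constant or a function symbol applied to arguments of depth ≤ k−1, so N_k = 4 + N_{k-1} + N_{k-1}^3 + N_{k-1}.
N_0 = 4
N_1 = 4 + 4 + 4^3 + 4 = 76
N_2 = 4 + 76 + 76^3 + 76 = 439132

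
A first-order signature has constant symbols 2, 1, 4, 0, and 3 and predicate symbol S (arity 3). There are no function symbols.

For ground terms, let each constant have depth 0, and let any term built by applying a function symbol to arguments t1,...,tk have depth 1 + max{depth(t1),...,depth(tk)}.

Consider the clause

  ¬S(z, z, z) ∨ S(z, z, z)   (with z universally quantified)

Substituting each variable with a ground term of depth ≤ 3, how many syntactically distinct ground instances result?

5

Ground terms of depth ≤ 3:
  With no function symbols every ground term is a constant, so there are exactly 5 ground terms at every depth bound.
  N_0 = 5
  N_1 = 5
  N_2 = 5
  N_3 = 5
  Explicitly: 2, 1, 4, 0, 3.
So there are 5 ground terms available for substitution.
There is 1 variable to instantiate (z),  occurring in at least one literal, so different choices give different ground instances.
Number of ground instances = 5.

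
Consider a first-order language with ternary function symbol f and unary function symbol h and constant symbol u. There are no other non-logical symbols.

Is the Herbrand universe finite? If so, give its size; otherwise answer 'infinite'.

infinite

The signature has at least one function symbol (f, arity 3) and at least one constant (u).
Iterating f gives infinitely many distinct ground terms: u, f(u, u, u), f(f(u, u, u), f(u, u, u), f(u, u, u)), ...
So the Herbrand universe is infinite.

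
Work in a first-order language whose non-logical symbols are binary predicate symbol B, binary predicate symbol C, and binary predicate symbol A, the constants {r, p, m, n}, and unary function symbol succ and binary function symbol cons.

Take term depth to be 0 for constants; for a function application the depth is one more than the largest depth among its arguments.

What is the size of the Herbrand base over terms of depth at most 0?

48

First count ground terms of depth ≤ 0.
Let N_k = |{terms of depth ≤ k}|. Then N_0 = 4 and N_k = 4 + N_{k-1} + N_{k-1}^2 for k ≥ 1 (one summand per function symbol, arity giving the exponent).
N_0 = 4
Explicitly: r, p, m, n.
So |H| = 4.
For each predicate symbol, the number of ground atoms is |H| raised to its arity; summing:
  B: 4^2 = 16;  C: 4^2 = 16;  A: 4^2 = 16
Total ground atoms: 16 + 16 + 16 = 48.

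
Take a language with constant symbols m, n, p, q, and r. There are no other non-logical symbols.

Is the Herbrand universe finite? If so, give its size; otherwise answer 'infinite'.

There are no function symbols, so every ground term is one of the 5 constants.
The Herbrand universe is {m, n, p, q, r}, which is finite with 5 elements.

5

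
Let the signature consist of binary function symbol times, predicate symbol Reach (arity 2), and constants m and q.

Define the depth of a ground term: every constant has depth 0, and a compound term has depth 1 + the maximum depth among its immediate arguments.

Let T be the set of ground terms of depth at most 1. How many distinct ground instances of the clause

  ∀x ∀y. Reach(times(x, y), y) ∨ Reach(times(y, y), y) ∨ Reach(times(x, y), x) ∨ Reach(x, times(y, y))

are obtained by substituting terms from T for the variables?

36

Ground terms of depth ≤ 1:
  Let N_k count ground terms of depth at most k. Each non-constant term of depth ≤ k is some function symbol applied to depth-≤(k−1) arguments, giving N_k = 2 + N_{k-1}^2.
  N_0 = 2
  N_1 = 2 + 2^2 = 6
  Explicitly: m, q, times(m, m), times(m, q), times(q, m), times(q, q).
So there are 6 ground terms available for substitution.
The body mentions every one of the 2 quantified variables; since ground terms form a free algebra, no two substitutions collapse to the same formula.
Number of ground instances = 6^2 = 36.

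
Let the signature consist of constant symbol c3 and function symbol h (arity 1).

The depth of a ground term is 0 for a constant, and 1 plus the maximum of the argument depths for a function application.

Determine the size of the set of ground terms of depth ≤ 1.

If N_k denotes the number of depth-≤k ground terms, the 1 constant gives N_0 = 1, and each function symbol of arity r contributes N_{k-1}^r new terms at level k: N_k = 1 + N_{k-1}.
N_0 = 1
N_1 = 1 + 1 = 2
Explicitly: c3, h(c3).

2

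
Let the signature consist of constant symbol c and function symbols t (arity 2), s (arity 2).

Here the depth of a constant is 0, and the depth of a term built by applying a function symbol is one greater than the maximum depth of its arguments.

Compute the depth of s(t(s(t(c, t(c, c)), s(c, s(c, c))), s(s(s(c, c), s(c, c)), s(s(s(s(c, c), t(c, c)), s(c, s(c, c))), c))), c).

depth(t(c, c)) = 1 + max(0, 0) = 1
depth(t(c, t(c, c))) = 1 + max(0, 1) = 2
depth(s(c, c)) = 1 + max(0, 0) = 1
depth(s(c, s(c, c))) = 1 + max(0, 1) = 2
depth(s(t(c, t(c, c)), s(c, s(c, c)))) = 1 + max(2, 2) = 3
depth(s(s(c, c), s(c, c))) = 1 + max(1, 1) = 2
depth(s(s(c, c), t(c, c))) = 1 + max(1, 1) = 2
depth(s(s(s(c, c), t(c, c)), s(c, s(c, c)))) = 1 + max(2, 2) = 3
depth(s(s(s(s(c, c), t(c, c)), s(c, s(c, c))), c)) = 1 + max(3, 0) = 4
depth(s(s(s(c, c), s(c, c)), s(s(s(s(c, c), t(c, c)), s(c, s(c, c))), c))) = 1 + max(2, 4) = 5
depth(t(s(t(c, t(c, c)), s(c, s(c, c))), s(s(s(c, c), s(c, c)), s(s(s(s(c, c), t(c, c)), s(c, s(c, c))), c)))) = 1 + max(3, 5) = 6
depth(s(t(s(t(c, t(c, c)), s(c, s(c, c))), s(s(s(c, c), s(c, c)), s(s(s(s(c, c), t(c, c)), s(c, s(c, c))), c))), c)) = 1 + max(6, 0) = 7

7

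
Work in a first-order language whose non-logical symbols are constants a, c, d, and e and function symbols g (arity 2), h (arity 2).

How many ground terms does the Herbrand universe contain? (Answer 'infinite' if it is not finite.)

The signature has at least one function symbol (g, arity 2) and at least one constant (a).
Iterating g gives infinitely many distinct ground terms: a, g(a, a), g(g(a, a), g(a, a)), ...
So the Herbrand universe is infinite.

infinite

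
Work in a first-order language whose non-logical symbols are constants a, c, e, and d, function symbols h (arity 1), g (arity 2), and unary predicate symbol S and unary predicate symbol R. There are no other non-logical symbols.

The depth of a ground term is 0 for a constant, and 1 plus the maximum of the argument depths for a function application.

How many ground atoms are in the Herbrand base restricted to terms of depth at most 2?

First count ground terms of depth ≤ 2.
Write N_k for the number of ground terms of depth ≤ k. A term of depth ≤ k is either a constant or a function symbol applied to arguments of depth ≤ k−1, so N_k = 4 + N_{k-1} + N_{k-1}^2.
N_0 = 4
N_1 = 4 + 4 + 4^2 = 24
N_2 = 4 + 24 + 24^2 = 604
So |H| = 604.
Each predicate of arity r yields |H|^r ground atoms (one per choice of an r-tuple from H):
  S: 604;  R: 604
Total ground atoms: 604 + 604 = 1208.

1208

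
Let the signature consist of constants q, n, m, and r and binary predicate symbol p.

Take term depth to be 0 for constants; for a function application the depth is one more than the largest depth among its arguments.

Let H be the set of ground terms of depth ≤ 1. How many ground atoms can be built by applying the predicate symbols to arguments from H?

16

First count ground terms of depth ≤ 1.
With no function symbols every ground term is a constant, so there are exactly 4 ground terms at every depth bound.
N_0 = 4
N_1 = 4
Explicitly: q, n, m, r.
So |H| = 4.
Ground atoms are formed by filling each argument slot of a predicate with a term from H, so an r-ary predicate gives |H|^r atoms:
  p: 4^2 = 16
Total ground atoms: 16.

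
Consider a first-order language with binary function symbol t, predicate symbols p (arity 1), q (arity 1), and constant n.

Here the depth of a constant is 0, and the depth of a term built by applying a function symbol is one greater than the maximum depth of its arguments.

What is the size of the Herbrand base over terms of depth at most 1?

First count ground terms of depth ≤ 1.
Count level by level. With function symbols t/2, the terms of depth ≤ k are the 1 constant together with each function applied to depth-≤(k−1) tuples, so N_k = 1 + N_{k-1}^2.
N_0 = 1
N_1 = 1 + 1^2 = 2
Explicitly: n, t(n, n).
So |H| = 2.
Each predicate of arity r yields |H|^r ground atoms (one per choice of an r-tuple from H):
  p: 2;  q: 2
Total ground atoms: 2 + 2 = 4.

4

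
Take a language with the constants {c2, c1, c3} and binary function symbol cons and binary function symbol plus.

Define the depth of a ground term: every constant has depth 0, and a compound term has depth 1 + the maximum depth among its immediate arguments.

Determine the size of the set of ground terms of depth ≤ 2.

885

Count level by level. With function symbols cons/2, plus/2, the terms of depth ≤ k are the 3 constants together with each function applied to depth-≤(k−1) tuples, so N_k = 3 + N_{k-1}^2 + N_{k-1}^2.
N_0 = 3
N_1 = 3 + 3^2 + 3^2 = 21
N_2 = 3 + 21^2 + 21^2 = 885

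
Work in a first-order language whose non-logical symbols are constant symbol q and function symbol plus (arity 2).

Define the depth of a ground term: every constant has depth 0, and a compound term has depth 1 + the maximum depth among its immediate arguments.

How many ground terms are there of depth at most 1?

2

Let N_k = |{terms of depth ≤ k}|. Then N_0 = 1 and N_k = 1 + N_{k-1}^2 for k ≥ 1 (one summand per function symbol, arity giving the exponent).
N_0 = 1
N_1 = 1 + 1^2 = 2
Explicitly: q, plus(q, q).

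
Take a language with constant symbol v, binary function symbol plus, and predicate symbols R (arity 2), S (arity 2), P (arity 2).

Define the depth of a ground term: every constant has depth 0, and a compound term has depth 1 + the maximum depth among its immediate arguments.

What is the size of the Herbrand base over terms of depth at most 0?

First count ground terms of depth ≤ 0.
If N_k denotes the number of depth-≤k ground terms, the 1 constant gives N_0 = 1, and each function symbol of arity r contributes N_{k-1}^r new terms at level k: N_k = 1 + N_{k-1}^2.
N_0 = 1
Explicitly: v.
So |H| = 1.
A ground atom is a predicate applied to a tuple of terms from H, so the count is the sum over predicates of |H|^arity:
  R: 1^2 = 1;  S: 1^2 = 1;  P: 1^2 = 1
Total ground atoms: 1 + 1 + 1 = 3.

3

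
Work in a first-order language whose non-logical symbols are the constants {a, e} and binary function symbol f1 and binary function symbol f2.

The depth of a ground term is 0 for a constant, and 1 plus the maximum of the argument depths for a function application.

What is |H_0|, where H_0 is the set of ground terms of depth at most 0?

2

If N_k denotes the number of depth-≤k ground terms, the 2 constants give N_0 = 2, and each function symbol of arity r contributes N_{k-1}^r new terms at level k: N_k = 2 + N_{k-1}^2 + N_{k-1}^2.
N_0 = 2
Explicitly: a, e.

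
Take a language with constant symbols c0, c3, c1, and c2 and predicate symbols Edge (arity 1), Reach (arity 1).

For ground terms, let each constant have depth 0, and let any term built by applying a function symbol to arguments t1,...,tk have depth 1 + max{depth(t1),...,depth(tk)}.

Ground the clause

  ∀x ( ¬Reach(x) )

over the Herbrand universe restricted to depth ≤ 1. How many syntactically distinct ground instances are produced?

4

Ground terms of depth ≤ 1:
  With no function symbols every ground term is a constant, so there are exactly 4 ground terms at every depth bound.
  N_0 = 4
  N_1 = 4
  Explicitly: c0, c3, c1, c2.
So there are 4 ground terms available for substitution.
The clause has 1 distinct variable (x), which appears in the body. In the free term algebra distinct substitutions yield syntactically distinct ground instances.
Number of ground instances = 4.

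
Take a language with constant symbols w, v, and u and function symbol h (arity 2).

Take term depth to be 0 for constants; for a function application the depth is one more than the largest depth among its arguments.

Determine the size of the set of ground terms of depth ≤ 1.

Write N_k for the number of ground terms of depth ≤ k. A term of depth ≤ k is either a constant or a function symbol applied to arguments of depth ≤ k−1, so N_k = 3 + N_{k-1}^2.
N_0 = 3
N_1 = 3 + 3^2 = 12
Explicitly: w, v, u, h(w, w), h(w, v), h(w, u), h(v, w), h(v, v), h(v, u), h(u, w), h(u, v), h(u, u).

12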